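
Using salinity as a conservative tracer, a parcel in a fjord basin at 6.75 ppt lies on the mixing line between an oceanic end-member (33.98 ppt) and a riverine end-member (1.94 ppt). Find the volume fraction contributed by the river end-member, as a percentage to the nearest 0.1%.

85.0%

Let f be the freshwater fraction. Salt balance per unit volume:
f×1.94 + (1−f)×33.98 = 6.75
f = (33.98 − 6.75) / (33.98 − 1.94) = 27.23/32.04 = 0.8499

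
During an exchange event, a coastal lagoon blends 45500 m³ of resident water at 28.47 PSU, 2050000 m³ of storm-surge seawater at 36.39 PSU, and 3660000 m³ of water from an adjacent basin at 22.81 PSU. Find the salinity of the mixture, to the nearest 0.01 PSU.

27.69 PSU

By conservation of dissolved salt,
salt = 45,500×28.47 + 2,050,000×36.39 + 3,660,000×22.81 = 1,295,385 + 74,599,500 + 83,484,600 = 159,379,485
volume = 45,500 + 2,050,000 + 3,660,000 = 5,755,500 m³
S = 159,379,485 / 5,755,500 = 27.6917 PSU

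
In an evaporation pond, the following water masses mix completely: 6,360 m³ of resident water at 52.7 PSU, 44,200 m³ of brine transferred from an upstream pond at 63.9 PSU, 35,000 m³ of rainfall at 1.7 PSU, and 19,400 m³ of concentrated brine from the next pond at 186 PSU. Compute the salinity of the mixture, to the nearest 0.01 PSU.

By conservation of dissolved salt,
salt = 6,360×52.7 + 44,200×63.9 + 35,000×1.7 + 19,400×186 = 335,172 + 2,824,380 + 59,500 + 3,608,400 = 6,827,452
volume = 6,360 + 44,200 + 35,000 + 19,400 = 104,960 m³
S = 6,827,452 / 104,960 = 65.0481 PSU

65.05 PSU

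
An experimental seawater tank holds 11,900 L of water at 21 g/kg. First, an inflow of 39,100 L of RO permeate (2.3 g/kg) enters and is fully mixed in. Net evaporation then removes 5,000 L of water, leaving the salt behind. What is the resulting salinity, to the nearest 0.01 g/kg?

After mixing: salt = 11,900×21 + 39,100×2.3 = 339,830; volume = 51,000 L
After evaporation: salt unchanged = 339,830; volume = 51,000 − 5,000 = 46,000 L
S = 339,830 / 46,000 = 7.3876 g/kg

7.39 g/kg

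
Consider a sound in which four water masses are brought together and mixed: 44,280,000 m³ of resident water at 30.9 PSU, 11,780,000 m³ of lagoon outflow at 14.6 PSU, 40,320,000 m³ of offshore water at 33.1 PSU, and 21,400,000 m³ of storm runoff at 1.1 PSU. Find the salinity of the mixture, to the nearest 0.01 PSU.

Salt balance:
salt = 44,280,000×30.9 + 11,780,000×14.6 + 40,320,000×33.1 + 21,400,000×1.1 = 1,368,252,000 + 171,988,000 + 1,334,592,000 + 23,540,000 = 2,898,372,000
volume = 44,280,000 + 11,780,000 + 40,320,000 + 21,400,000 = 117,780,000 m³
S = 2,898,372,000 / 117,780,000 = 24.6084 PSU

24.61 PSU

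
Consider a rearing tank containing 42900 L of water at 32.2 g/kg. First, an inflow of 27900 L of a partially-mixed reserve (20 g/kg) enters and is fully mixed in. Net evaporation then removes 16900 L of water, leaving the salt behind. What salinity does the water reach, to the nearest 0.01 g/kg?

After mixing: salt = 42,900×32.2 + 27,900×20 = 1,939,380; volume = 70,800 L
After evaporation: salt unchanged = 1,939,380; volume = 70,800 − 16,900 = 53,900 L
S = 1,939,380 / 53,900 = 35.9811 g/kg

35.98 g/kg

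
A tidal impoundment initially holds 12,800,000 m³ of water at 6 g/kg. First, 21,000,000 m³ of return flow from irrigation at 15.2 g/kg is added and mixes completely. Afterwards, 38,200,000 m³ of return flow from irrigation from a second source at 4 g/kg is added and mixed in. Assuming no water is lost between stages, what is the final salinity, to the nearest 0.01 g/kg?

7.62 g/kg

Conserving salt mass:
Initial salt = 12,800,000×6 = 76,800,000
After stage 1: salt = 76,800,000 + 21,000,000×15.2 = 396,000,000; volume = 33,800,000 m³; S = 11.716 g/kg
After stage 2: salt = 396,000,000 + 38,200,000×4 = 548,800,000; volume = 72,000,000 m³
S = 548,800,000 / 72,000,000 = 7.6222 g/kg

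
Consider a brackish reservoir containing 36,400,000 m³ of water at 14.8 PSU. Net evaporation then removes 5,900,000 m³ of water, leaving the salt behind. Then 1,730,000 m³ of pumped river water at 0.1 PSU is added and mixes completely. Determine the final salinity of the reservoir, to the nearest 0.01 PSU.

After evaporation: salt = 36,400,000×14.8 = 538,720,000; volume = 36,400,000 − 5,900,000 = 30,500,000 m³
After mixing: salt = 538,720,000 + 1,730,000×0.1 = 538,893,000; volume = 30,500,000 + 1,730,000 = 32,230,000 m³
S = 538,893,000 / 32,230,000 = 16.7202 PSU

16.72 PSU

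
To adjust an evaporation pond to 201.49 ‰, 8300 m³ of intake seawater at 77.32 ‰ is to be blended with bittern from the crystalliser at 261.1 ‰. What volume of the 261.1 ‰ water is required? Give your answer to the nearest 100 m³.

17300 m³

Salt balance: 8,300×77.32 + V×261.1 = (8,300+V)×201.49
641,756 + 261.1V = 1,672,367 + 201.49V
1,030,611 = 59.61V
V = 17,289.23 m³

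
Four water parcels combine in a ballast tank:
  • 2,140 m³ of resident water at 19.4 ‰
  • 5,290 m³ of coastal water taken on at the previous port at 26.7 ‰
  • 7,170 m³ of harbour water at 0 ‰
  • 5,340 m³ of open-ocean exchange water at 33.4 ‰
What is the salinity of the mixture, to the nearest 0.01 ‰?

Conserving salt mass:
salt = 2,140×19.4 + 5,290×26.7 + 7,170×0 + 5,340×33.4 = 41,516 + 141,243 + 0 + 178,356 = 361,115
volume = 2,140 + 5,290 + 7,170 + 5,340 = 19,940 m³
S = 361,115 / 19,940 = 18.1101 ‰

18.11 ‰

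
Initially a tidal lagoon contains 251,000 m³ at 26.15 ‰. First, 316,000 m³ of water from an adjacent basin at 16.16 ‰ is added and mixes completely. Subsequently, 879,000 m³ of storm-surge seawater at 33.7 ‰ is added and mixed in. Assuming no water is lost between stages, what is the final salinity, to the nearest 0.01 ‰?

28.56 ‰

By conservation of dissolved salt,
Initial salt = 251,000×26.15 = 6,563,650
After stage 1: salt = 6,563,650 + 316,000×16.16 = 11,670,210; volume = 567,000 m³; S = 20.582 ‰
After stage 2: salt = 11,670,210 + 879,000×33.7 = 41,292,510; volume = 1,446,000 m³
S = 41,292,510 / 1,446,000 = 28.5564 ‰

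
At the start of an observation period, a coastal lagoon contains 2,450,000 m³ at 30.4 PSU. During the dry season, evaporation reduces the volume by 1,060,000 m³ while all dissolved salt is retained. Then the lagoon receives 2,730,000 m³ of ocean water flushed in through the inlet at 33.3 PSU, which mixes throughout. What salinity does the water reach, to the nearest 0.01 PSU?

After evaporation: salt = 2,450,000×30.4 = 74,480,000; volume = 2,450,000 − 1,060,000 = 1,390,000 m³
After mixing: salt = 74,480,000 + 2,730,000×33.3 = 165,389,000; volume = 1,390,000 + 2,730,000 = 4,120,000 m³
S = 165,389,000 / 4,120,000 = 40.143 PSU

40.14 PSU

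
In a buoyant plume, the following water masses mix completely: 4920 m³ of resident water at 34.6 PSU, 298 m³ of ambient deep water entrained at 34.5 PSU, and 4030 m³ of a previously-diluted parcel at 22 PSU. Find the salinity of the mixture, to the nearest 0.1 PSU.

29.1 PSU

Weighted by volume,
salt = 4,920×34.6 + 298×34.5 + 4,030×22 = 170,232 + 10,281 + 88,660 = 269,173
volume = 4,920 + 298 + 4,030 = 9,248 m³
S = 269,173 / 9,248 = 29.106 PSU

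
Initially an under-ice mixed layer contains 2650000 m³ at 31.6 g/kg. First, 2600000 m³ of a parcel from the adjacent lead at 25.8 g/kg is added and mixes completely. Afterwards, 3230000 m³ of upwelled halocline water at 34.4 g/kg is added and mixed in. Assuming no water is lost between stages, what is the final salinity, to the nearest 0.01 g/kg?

Weighted by volume,
Initial salt = 2,650,000×31.6 = 83,740,000
After stage 1: salt = 83,740,000 + 2,600,000×25.8 = 150,820,000; volume = 5,250,000 m³; S = 28.728 g/kg
After stage 2: salt = 150,820,000 + 3,230,000×34.4 = 261,932,000; volume = 8,480,000 m³
S = 261,932,000 / 8,480,000 = 30.8882 g/kg

30.89 g/kg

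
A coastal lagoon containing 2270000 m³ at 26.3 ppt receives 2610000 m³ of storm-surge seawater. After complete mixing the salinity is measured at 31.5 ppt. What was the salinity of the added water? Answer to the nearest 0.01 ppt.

36.02 ppt

Salt balance: 2,270,000×26.3 + 2,610,000×S = 4,880,000×31.5
59,701,000 + 2,610,000·S = 153,720,000
S = (153,720,000 − 59,701,000) / 2,610,000 = 36.0226 ppt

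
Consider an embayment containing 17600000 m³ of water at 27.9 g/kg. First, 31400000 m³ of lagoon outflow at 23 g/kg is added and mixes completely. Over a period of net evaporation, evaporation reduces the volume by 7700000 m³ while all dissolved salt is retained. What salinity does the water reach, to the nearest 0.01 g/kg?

After mixing: salt = 17,600,000×27.9 + 31,400,000×23 = 1,213,240,000; volume = 49,000,000 m³
After evaporation: salt unchanged = 1,213,240,000; volume = 49,000,000 − 7,700,000 = 41,300,000 m³
S = 1,213,240,000 / 41,300,000 = 29.3763 g/kg

29.38 g/kg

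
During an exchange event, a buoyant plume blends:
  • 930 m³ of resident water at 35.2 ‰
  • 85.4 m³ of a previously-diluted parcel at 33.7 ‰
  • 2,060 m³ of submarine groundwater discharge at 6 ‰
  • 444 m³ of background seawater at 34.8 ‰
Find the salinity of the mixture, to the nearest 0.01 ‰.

Total salt / total volume:
salt = 930×35.2 + 85.4×33.7 + 2,060×6 + 444×34.8 = 32,736 + 2,877.98 + 12,360 + 15,451.2 = 63,425.18
volume = 930 + 85.4 + 2,060 + 444 = 3,519.4 m³
S = 63,425.18 / 3,519.4 = 18.0216 ‰

18.02 ‰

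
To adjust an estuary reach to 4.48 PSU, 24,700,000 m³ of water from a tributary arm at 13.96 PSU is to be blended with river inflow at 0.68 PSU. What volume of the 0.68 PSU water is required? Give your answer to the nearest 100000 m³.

Salt balance: 24,700,000×13.96 + V×0.68 = (24,700,000+V)×4.48
344,812,000 + 0.68V = 110,656,000 + 4.48V
234,156,000 = 3.8V
V = 61,620,000 m³

61600000 m³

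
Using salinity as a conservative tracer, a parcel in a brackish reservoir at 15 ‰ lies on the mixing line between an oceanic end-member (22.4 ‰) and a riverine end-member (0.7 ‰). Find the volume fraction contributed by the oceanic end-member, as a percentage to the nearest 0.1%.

65.9%

Let g be the oceanic fraction. Salt balance per unit volume:
g×22.4 + (1−g)×0.7 = 15
g = (15 − 0.7) / (22.4 − 0.7) = 14.3/21.7 = 0.659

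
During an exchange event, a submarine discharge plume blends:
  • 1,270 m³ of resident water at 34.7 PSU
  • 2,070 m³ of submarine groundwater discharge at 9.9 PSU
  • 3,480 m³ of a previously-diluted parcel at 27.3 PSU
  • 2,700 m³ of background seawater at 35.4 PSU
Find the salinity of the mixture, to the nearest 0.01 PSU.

Salt balance:
salt = 1,270×34.7 + 2,070×9.9 + 3,480×27.3 + 2,700×35.4 = 44,069 + 20,493 + 95,004 + 95,580 = 255,146
volume = 1,270 + 2,070 + 3,480 + 2,700 = 9,520 m³
S = 255,146 / 9,520 = 26.8011 PSU

26.80 PSU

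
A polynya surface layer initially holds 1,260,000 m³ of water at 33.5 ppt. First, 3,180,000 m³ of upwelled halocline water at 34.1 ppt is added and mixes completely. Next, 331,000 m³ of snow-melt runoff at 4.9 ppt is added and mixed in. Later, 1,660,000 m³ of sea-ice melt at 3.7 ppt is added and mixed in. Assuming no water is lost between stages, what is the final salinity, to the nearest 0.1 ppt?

24.6 ppt

By conservation of dissolved salt,
Initial salt = 1,260,000×33.5 = 42,210,000
After stage 1: salt = 42,210,000 + 3,180,000×34.1 = 150,648,000; volume = 4,440,000 m³; S = 33.93 ppt
After stage 2: salt = 150,648,000 + 331,000×4.9 = 152,269,900; volume = 4,771,000 m³; S = 31.916 ppt
After stage 3: salt = 152,269,900 + 1,660,000×3.7 = 158,411,900; volume = 6,431,000 m³
S = 158,411,900 / 6,431,000 = 24.6325 ppt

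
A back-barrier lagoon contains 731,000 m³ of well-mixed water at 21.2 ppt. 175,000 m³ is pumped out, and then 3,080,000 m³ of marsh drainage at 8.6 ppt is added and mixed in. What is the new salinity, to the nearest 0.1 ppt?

10.5 ppt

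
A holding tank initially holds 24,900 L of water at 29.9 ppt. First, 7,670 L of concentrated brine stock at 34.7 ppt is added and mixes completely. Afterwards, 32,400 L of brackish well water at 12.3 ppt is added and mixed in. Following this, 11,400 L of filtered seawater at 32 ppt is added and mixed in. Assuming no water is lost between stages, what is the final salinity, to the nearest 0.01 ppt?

Conserving salt mass:
Initial salt = 24,900×29.9 = 744,510
After stage 1: salt = 744,510 + 7,670×34.7 = 1,010,659; volume = 32,570 L; S = 31.03 ppt
After stage 2: salt = 1,010,659 + 32,400×12.3 = 1,409,179; volume = 64,970 L; S = 21.69 ppt
After stage 3: salt = 1,409,179 + 11,400×32 = 1,773,979; volume = 76,370 L
S = 1,773,979 / 76,370 = 23.2287 ppt

23.23 ppt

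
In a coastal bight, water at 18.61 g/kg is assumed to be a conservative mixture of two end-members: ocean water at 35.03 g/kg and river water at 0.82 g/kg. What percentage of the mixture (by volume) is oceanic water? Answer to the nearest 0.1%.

52.0%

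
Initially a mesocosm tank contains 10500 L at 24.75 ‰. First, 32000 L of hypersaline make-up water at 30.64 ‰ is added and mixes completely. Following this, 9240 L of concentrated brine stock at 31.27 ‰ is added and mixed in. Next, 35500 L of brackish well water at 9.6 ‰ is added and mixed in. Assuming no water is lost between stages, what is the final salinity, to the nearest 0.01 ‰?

21.44 ‰

Mass of salt is conserved:
Initial salt = 10,500×24.75 = 259,875
After stage 1: salt = 259,875 + 32,000×30.64 = 1,240,355; volume = 42,500 L; S = 29.185 ‰
After stage 2: salt = 1,240,355 + 9,240×31.27 = 1,529,289.8; volume = 51,740 L; S = 29.557 ‰
After stage 3: salt = 1,529,289.8 + 35,500×9.6 = 1,870,089.8; volume = 87,240 L
S = 1,870,089.8 / 87,240 = 21.4362 ‰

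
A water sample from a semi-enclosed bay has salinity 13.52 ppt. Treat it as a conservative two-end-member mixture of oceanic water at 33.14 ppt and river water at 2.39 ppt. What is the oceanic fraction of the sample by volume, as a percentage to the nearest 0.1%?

36.2%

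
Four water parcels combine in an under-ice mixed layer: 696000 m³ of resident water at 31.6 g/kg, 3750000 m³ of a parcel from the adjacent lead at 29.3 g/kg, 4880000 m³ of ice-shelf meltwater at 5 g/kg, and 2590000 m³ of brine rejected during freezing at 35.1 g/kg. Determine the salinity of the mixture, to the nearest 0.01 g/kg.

Weighted by volume,
salt = 696,000×31.6 + 3,750,000×29.3 + 4,880,000×5 + 2,590,000×35.1 = 21,993,600 + 109,875,000 + 24,400,000 + 90,909,000 = 247,177,600
volume = 696,000 + 3,750,000 + 4,880,000 + 2,590,000 = 11,916,000 m³
S = 247,177,600 / 11,916,000 = 20.7433 g/kg

20.74 g/kg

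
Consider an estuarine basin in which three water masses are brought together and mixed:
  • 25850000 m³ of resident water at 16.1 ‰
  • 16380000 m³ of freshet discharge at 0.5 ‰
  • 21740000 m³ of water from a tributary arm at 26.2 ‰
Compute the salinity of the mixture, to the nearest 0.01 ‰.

Weighted by volume,
salt = 25,850,000×16.1 + 16,380,000×0.5 + 21,740,000×26.2 = 416,185,000 + 8,190,000 + 569,588,000 = 993,963,000
volume = 25,850,000 + 16,380,000 + 21,740,000 = 63,970,000 m³
S = 993,963,000 / 63,970,000 = 15.538 ‰

15.54 ‰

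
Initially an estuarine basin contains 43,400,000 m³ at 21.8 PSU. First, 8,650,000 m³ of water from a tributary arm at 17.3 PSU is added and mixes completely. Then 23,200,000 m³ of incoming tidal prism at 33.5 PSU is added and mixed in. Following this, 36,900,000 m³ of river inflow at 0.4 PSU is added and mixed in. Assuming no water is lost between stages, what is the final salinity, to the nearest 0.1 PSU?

Total salt / total volume:
Initial salt = 43,400,000×21.8 = 946,120,000
After stage 1: salt = 946,120,000 + 8,650,000×17.3 = 1,095,765,000; volume = 52,050,000 m³; S = 21.052 PSU
After stage 2: salt = 1,095,765,000 + 23,200,000×33.5 = 1,872,965,000; volume = 75,250,000 m³; S = 24.89 PSU
After stage 3: salt = 1,872,965,000 + 36,900,000×0.4 = 1,887,725,000; volume = 112,150,000 m³
S = 1,887,725,000 / 112,150,000 = 16.8321 PSU

16.8 PSU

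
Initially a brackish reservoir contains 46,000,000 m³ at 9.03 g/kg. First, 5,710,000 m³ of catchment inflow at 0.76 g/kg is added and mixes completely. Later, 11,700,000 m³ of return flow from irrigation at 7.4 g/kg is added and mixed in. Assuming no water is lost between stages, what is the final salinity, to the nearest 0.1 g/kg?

Total salt / total volume:
Initial salt = 46,000,000×9.03 = 415,380,000
After stage 1: salt = 415,380,000 + 5,710,000×0.76 = 419,719,600; volume = 51,710,000 m³; S = 8.117 g/kg
After stage 2: salt = 419,719,600 + 11,700,000×7.4 = 506,299,600; volume = 63,410,000 m³
S = 506,299,600 / 63,410,000 = 7.9845 g/kg

8.0 g/kg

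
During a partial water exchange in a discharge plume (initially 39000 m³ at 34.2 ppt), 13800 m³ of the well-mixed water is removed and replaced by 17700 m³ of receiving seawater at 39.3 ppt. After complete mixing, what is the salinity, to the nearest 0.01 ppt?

36.30 ppt

Remaining after removal: 25,200 m³ at 34.2 ppt (salt = 861,840)
After addition: salt = 861,840 + 17,700×39.3 = 1,557,450; volume = 42,900 m³
S = 1,557,450 / 42,900 = 36.3042 ppt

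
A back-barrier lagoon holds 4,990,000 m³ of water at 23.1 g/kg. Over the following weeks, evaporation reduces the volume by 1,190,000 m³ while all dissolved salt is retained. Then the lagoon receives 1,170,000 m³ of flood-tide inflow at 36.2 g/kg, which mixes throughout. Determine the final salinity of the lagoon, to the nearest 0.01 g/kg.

After evaporation: salt = 4,990,000×23.1 = 115,269,000; volume = 4,990,000 − 1,190,000 = 3,800,000 m³
After mixing: salt = 115,269,000 + 1,170,000×36.2 = 157,623,000; volume = 3,800,000 + 1,170,000 = 4,970,000 m³
S = 157,623,000 / 4,970,000 = 31.7149 g/kg

31.71 g/kg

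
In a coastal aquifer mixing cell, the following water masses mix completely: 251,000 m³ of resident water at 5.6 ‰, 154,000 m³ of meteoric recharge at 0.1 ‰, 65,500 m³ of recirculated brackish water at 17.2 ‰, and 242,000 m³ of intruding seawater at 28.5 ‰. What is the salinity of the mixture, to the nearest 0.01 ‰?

13.26 ‰

Conserving salt mass:
salt = 251,000×5.6 + 154,000×0.1 + 65,500×17.2 + 242,000×28.5 = 1,405,600 + 15,400 + 1,126,600 + 6,897,000 = 9,444,600
volume = 251,000 + 154,000 + 65,500 + 242,000 = 712,500 m³
S = 9,444,600 / 712,500 = 13.2556 ‰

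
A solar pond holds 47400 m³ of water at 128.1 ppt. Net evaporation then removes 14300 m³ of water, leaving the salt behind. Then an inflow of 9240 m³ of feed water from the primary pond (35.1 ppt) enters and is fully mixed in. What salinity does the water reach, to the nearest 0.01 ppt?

151.07 ppt

After evaporation: salt = 47,400×128.1 = 6,071,940; volume = 47,400 − 14,300 = 33,100 m³
After mixing: salt = 6,071,940 + 9,240×35.1 = 6,396,264; volume = 33,100 + 9,240 = 42,340 m³
S = 6,396,264 / 42,340 = 151.0691 ppt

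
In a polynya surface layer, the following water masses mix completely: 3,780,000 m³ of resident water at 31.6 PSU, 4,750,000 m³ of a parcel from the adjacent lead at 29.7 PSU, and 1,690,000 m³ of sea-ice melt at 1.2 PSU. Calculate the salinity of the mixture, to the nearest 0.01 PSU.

25.69 PSU

Weighted by volume,
salt = 3,780,000×31.6 + 4,750,000×29.7 + 1,690,000×1.2 = 119,448,000 + 141,075,000 + 2,028,000 = 262,551,000
volume = 3,780,000 + 4,750,000 + 1,690,000 = 10,220,000 m³
S = 262,551,000 / 10,220,000 = 25.6899 PSU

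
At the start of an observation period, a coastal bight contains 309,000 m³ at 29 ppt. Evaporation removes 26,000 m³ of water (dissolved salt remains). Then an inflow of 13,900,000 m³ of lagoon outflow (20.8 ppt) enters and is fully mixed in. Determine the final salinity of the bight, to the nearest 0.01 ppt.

After evaporation: salt = 309,000×29 = 8,961,000; volume = 309,000 − 26,000 = 283,000 m³
After mixing: salt = 8,961,000 + 13,900,000×20.8 = 298,081,000; volume = 283,000 + 13,900,000 = 14,183,000 m³
S = 298,081,000 / 14,183,000 = 21.0168 ppt

21.02 ppt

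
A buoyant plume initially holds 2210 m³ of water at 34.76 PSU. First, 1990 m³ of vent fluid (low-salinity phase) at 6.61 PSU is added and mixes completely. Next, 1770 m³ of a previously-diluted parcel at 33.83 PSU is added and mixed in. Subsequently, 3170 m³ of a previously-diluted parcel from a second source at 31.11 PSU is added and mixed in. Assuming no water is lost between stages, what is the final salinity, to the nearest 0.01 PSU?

27.19 PSU

Total salt / total volume:
Initial salt = 2,210×34.76 = 76,819.6
After stage 1: salt = 76,819.6 + 1,990×6.61 = 89,973.5; volume = 4,200 m³; S = 21.422 PSU
After stage 2: salt = 89,973.5 + 1,770×33.83 = 149,852.6; volume = 5,970 m³; S = 25.101 PSU
After stage 3: salt = 149,852.6 + 3,170×31.11 = 248,471.3; volume = 9,140 m³
S = 248,471.3 / 9,140 = 27.185 PSU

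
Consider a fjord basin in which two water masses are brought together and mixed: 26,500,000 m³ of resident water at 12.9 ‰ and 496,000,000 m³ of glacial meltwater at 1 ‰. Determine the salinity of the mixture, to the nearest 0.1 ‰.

1.6 ‰

Total salt / total volume:
salt = 26,500,000×12.9 + 496,000,000×1 = 341,850,000 + 496,000,000 = 837,850,000
volume = 26,500,000 + 496,000,000 = 522,500,000 m³
S = 837,850,000 / 522,500,000 = 1.604 ‰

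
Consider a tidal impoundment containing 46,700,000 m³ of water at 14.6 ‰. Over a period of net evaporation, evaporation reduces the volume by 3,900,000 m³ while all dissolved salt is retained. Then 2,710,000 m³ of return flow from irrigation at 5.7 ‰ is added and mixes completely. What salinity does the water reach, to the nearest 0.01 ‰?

After evaporation: salt = 46,700,000×14.6 = 681,820,000; volume = 46,700,000 − 3,900,000 = 42,800,000 m³
After mixing: salt = 681,820,000 + 2,710,000×5.7 = 697,267,000; volume = 42,800,000 + 2,710,000 = 45,510,000 m³
S = 697,267,000 / 45,510,000 = 15.3212 ‰

15.32 ‰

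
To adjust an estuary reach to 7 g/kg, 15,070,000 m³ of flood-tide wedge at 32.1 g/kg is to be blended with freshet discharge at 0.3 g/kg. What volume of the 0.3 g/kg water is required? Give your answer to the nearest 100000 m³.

56500000 m³

Salt balance: 15,070,000×32.1 + V×0.3 = (15,070,000+V)×7
483,747,000 + 0.3V = 105,490,000 + 7V
378,257,000 = 6.7V
V = 56,456,268.66 m³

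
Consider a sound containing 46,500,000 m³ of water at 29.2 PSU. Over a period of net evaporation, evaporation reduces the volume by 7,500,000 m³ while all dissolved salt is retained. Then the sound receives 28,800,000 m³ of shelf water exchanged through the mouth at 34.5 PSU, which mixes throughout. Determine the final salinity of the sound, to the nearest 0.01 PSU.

After evaporation: salt = 46,500,000×29.2 = 1,357,800,000; volume = 46,500,000 − 7,500,000 = 39,000,000 m³
After mixing: salt = 1,357,800,000 + 28,800,000×34.5 = 2,351,400,000; volume = 39,000,000 + 28,800,000 = 67,800,000 m³
S = 2,351,400,000 / 67,800,000 = 34.6814 PSU

34.68 PSU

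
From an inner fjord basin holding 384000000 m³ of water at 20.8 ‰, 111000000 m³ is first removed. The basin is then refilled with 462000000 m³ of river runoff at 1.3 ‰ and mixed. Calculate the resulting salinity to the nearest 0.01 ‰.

Remaining after removal: 273,000,000 m³ at 20.8 ‰ (salt = 5,678,400,000)
After addition: salt = 5,678,400,000 + 462,000,000×1.3 = 6,279,000,000; volume = 735,000,000 m³
S = 6,279,000,000 / 735,000,000 = 8.5429 ‰

8.54 ‰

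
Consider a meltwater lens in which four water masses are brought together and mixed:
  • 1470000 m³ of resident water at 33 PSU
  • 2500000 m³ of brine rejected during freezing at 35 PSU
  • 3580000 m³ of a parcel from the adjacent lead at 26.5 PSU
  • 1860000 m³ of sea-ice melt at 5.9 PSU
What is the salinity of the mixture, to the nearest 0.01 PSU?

Salt balance:
salt = 1,470,000×33 + 2,500,000×35 + 3,580,000×26.5 + 1,860,000×5.9 = 48,510,000 + 87,500,000 + 94,870,000 + 10,974,000 = 241,854,000
volume = 1,470,000 + 2,500,000 + 3,580,000 + 1,860,000 = 9,410,000 m³
S = 241,854,000 / 9,410,000 = 25.7018 PSU

25.70 PSU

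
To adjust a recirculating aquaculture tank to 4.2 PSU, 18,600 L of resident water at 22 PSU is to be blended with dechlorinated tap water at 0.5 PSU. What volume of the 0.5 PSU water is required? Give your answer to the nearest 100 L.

89500 L

Salt balance: 18,600×22 + V×0.5 = (18,600+V)×4.2
409,200 + 0.5V = 78,120 + 4.2V
331,080 = 3.7V
V = 89,481.08 L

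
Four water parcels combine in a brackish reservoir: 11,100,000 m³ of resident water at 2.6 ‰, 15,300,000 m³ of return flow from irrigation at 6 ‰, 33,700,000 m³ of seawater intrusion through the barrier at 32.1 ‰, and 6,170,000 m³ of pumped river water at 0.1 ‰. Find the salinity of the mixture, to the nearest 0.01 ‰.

Total salt / total volume:
salt = 11,100,000×2.6 + 15,300,000×6 + 33,700,000×32.1 + 6,170,000×0.1 = 28,860,000 + 91,800,000 + 1,081,770,000 + 617,000 = 1,203,047,000
volume = 11,100,000 + 15,300,000 + 33,700,000 + 6,170,000 = 66,270,000 m³
S = 1,203,047,000 / 66,270,000 = 18.1537 ‰

18.15 ‰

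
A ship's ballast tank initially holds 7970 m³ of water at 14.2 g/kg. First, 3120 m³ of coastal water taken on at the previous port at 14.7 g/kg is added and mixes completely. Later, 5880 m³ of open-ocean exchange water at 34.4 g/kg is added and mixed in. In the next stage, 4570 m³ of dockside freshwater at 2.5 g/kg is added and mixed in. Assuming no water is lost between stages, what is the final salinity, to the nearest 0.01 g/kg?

17.30 g/kg

Weighted by volume,
Initial salt = 7,970×14.2 = 113,174
After stage 1: salt = 113,174 + 3,120×14.7 = 159,038; volume = 11,090 m³; S = 14.341 g/kg
After stage 2: salt = 159,038 + 5,880×34.4 = 361,310; volume = 16,970 m³; S = 21.291 g/kg
After stage 3: salt = 361,310 + 4,570×2.5 = 372,735; volume = 21,540 m³
S = 372,735 / 21,540 = 17.3043 g/kg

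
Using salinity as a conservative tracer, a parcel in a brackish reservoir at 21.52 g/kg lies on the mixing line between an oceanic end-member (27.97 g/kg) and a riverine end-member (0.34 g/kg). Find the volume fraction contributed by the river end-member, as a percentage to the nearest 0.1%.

23.3%

Let f be the freshwater fraction. Salt balance per unit volume:
f×0.34 + (1−f)×27.97 = 21.52
f = (27.97 − 21.52) / (27.97 − 0.34) = 6.45/27.63 = 0.2334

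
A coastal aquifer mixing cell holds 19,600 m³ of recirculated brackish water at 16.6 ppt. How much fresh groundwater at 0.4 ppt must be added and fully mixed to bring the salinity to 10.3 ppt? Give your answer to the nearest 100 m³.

12500 m³

Salt balance: 19,600×16.6 + V×0.4 = (19,600+V)×10.3
325,360 + 0.4V = 201,880 + 10.3V
123,480 = 9.9V
V = 12,472.73 m³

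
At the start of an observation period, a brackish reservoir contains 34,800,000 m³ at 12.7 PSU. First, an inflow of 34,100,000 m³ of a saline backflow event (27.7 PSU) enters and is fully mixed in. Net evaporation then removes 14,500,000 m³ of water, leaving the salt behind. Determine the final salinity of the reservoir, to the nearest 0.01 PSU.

25.49 PSU

After mixing: salt = 34,800,000×12.7 + 34,100,000×27.7 = 1,386,530,000; volume = 68,900,000 m³
After evaporation: salt unchanged = 1,386,530,000; volume = 68,900,000 − 14,500,000 = 54,400,000 m³
S = 1,386,530,000 / 54,400,000 = 25.4877 PSU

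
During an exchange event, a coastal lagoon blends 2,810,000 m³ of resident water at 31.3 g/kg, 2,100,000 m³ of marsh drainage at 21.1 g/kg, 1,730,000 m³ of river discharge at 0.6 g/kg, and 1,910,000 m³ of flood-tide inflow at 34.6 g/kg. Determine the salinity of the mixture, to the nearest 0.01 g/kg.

23.32 g/kg

Weighted by volume,
salt = 2,810,000×31.3 + 2,100,000×21.1 + 1,730,000×0.6 + 1,910,000×34.6 = 87,953,000 + 44,310,000 + 1,038,000 + 66,086,000 = 199,387,000
volume = 2,810,000 + 2,100,000 + 1,730,000 + 1,910,000 = 8,550,000 m³
S = 199,387,000 / 8,550,000 = 23.3201 g/kg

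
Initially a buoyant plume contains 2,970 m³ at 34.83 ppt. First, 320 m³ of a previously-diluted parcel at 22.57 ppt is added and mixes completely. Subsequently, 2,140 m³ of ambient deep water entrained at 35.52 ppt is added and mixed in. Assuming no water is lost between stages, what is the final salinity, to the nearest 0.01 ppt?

34.38 ppt

By conservation of dissolved salt,
Initial salt = 2,970×34.83 = 103,445.1
After stage 1: salt = 103,445.1 + 320×22.57 = 110,667.5; volume = 3,290 m³; S = 33.638 ppt
After stage 2: salt = 110,667.5 + 2,140×35.52 = 186,680.3; volume = 5,430 m³
S = 186,680.3 / 5,430 = 34.3794 ppt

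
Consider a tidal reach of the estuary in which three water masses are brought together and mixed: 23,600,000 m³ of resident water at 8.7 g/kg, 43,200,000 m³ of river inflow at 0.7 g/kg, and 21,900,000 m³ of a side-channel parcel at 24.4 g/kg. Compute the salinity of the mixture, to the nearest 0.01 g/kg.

Salt balance:
salt = 23,600,000×8.7 + 43,200,000×0.7 + 21,900,000×24.4 = 205,320,000 + 30,240,000 + 534,360,000 = 769,920,000
volume = 23,600,000 + 43,200,000 + 21,900,000 = 88,700,000 m³
S = 769,920,000 / 88,700,000 = 8.68 g/kg

8.68 g/kg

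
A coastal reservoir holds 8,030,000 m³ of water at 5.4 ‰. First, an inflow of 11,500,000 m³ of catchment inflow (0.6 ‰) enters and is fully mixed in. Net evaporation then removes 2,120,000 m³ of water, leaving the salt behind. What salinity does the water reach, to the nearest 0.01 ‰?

2.89 ‰

After mixing: salt = 8,030,000×5.4 + 11,500,000×0.6 = 50,262,000; volume = 19,530,000 m³
After evaporation: salt unchanged = 50,262,000; volume = 19,530,000 − 2,120,000 = 17,410,000 m³
S = 50,262,000 / 17,410,000 = 2.887 ‰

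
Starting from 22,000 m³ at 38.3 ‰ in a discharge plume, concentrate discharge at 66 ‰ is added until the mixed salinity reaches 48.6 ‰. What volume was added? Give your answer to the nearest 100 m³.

13000 m³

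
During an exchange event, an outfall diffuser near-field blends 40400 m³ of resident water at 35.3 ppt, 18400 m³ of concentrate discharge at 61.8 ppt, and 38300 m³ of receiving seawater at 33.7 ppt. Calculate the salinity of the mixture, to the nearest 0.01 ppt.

39.69 ppt

Total salt / total volume:
salt = 40,400×35.3 + 18,400×61.8 + 38,300×33.7 = 1,426,120 + 1,137,120 + 1,290,710 = 3,853,950
volume = 40,400 + 18,400 + 38,300 = 97,100 m³
S = 3,853,950 / 97,100 = 39.6905 ppt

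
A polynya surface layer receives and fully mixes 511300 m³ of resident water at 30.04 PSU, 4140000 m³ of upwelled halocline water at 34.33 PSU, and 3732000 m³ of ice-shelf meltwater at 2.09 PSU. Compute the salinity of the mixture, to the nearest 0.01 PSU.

19.72 PSU

Mass of salt is conserved:
salt = 511,300×30.04 + 4,140,000×34.33 + 3,732,000×2.09 = 15,359,452 + 142,126,200 + 7,799,880 = 165,285,532
volume = 511,300 + 4,140,000 + 3,732,000 = 8,383,300 m³
S = 165,285,532 / 8,383,300 = 19.716 PSU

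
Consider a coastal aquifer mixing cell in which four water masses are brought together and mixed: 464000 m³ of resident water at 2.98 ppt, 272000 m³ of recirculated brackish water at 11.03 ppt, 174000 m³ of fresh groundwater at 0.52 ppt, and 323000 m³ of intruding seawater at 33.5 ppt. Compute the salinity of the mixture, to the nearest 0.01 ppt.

12.40 ppt

Total salt / total volume:
salt = 464,000×2.98 + 272,000×11.03 + 174,000×0.52 + 323,000×33.5 = 1,382,720 + 3,000,160 + 90,480 + 10,820,500 = 15,293,860
volume = 464,000 + 272,000 + 174,000 + 323,000 = 1,233,000 m³
S = 15,293,860 / 1,233,000 = 12.4038 ppt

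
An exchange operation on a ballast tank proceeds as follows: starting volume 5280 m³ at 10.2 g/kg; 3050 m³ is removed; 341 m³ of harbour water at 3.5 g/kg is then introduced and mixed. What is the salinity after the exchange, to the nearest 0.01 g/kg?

9.31 g/kg

Remaining after removal: 2,230 m³ at 10.2 g/kg (salt = 22,746)
After addition: salt = 22,746 + 341×3.5 = 23,939.5; volume = 2,571 m³
S = 23,939.5 / 2,571 = 9.3114 g/kg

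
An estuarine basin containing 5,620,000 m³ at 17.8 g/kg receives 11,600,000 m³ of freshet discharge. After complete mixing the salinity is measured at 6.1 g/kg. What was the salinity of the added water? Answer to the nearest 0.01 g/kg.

0.43 g/kg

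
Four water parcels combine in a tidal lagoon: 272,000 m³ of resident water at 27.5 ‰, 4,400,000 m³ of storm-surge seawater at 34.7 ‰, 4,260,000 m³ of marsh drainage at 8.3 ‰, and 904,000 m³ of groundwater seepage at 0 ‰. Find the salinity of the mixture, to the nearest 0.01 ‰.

19.88 ‰

Total salt / total volume:
salt = 272,000×27.5 + 4,400,000×34.7 + 4,260,000×8.3 + 904,000×0 = 7,480,000 + 152,680,000 + 35,358,000 + 0 = 195,518,000
volume = 272,000 + 4,400,000 + 4,260,000 + 904,000 = 9,836,000 m³
S = 195,518,000 / 9,836,000 = 19.8778 ‰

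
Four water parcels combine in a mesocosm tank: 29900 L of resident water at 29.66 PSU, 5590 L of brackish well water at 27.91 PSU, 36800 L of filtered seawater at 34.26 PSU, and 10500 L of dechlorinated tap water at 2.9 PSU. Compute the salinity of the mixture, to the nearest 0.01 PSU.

28.19 PSU

By conservation of dissolved salt,
salt = 29,900×29.66 + 5,590×27.91 + 36,800×34.26 + 10,500×2.9 = 886,834 + 156,016.9 + 1,260,768 + 30,450 = 2,334,068.9
volume = 29,900 + 5,590 + 36,800 + 10,500 = 82,790 L
S = 2,334,068.9 / 82,790 = 28.1926 PSU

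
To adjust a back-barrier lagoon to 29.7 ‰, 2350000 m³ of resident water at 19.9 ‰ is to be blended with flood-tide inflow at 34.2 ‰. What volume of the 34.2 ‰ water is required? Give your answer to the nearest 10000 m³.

Salt balance: 2,350,000×19.9 + V×34.2 = (2,350,000+V)×29.7
46,765,000 + 34.2V = 69,795,000 + 29.7V
23,030,000 = 4.5V
V = 5,117,777.78 m³

5120000 m³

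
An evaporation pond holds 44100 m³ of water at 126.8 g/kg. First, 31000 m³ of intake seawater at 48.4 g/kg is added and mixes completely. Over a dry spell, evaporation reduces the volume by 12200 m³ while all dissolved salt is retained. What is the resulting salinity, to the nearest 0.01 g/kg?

After mixing: salt = 44,100×126.8 + 31,000×48.4 = 7,092,280; volume = 75,100 m³
After evaporation: salt unchanged = 7,092,280; volume = 75,100 − 12,200 = 62,900 m³
S = 7,092,280 / 62,900 = 112.7548 g/kg

112.75 g/kg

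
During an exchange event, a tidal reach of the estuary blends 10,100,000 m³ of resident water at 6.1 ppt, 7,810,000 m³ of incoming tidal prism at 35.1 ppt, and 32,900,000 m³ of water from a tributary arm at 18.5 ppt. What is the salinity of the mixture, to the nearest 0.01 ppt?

18.59 ppt

Total salt / total volume:
salt = 10,100,000×6.1 + 7,810,000×35.1 + 32,900,000×18.5 = 61,610,000 + 274,131,000 + 608,650,000 = 944,391,000
volume = 10,100,000 + 7,810,000 + 32,900,000 = 50,810,000 m³
S = 944,391,000 / 50,810,000 = 18.5867 ppt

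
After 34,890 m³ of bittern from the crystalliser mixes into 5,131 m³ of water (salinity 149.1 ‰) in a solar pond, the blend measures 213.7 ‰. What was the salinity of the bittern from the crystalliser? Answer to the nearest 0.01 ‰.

223.20 ‰

Salt balance: 5,131×149.1 + 34,890×S = 40,021×213.7
765,032.1 + 34,890·S = 8,552,487.7
S = (8,552,487.7 − 765,032.1) / 34,890 = 223.2002 ‰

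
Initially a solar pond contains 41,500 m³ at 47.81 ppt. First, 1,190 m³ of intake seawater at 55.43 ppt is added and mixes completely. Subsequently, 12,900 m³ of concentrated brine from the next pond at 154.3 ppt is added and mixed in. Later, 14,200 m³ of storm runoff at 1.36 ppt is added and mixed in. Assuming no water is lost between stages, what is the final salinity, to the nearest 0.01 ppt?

58.17 ppt

Total salt / total volume:
Initial salt = 41,500×47.81 = 1,984,115
After stage 1: salt = 1,984,115 + 1,190×55.43 = 2,050,076.7; volume = 42,690 m³; S = 48.022 ppt
After stage 2: salt = 2,050,076.7 + 12,900×154.3 = 4,040,546.7; volume = 55,590 m³; S = 72.685 ppt
After stage 3: salt = 4,040,546.7 + 14,200×1.36 = 4,059,858.7; volume = 69,790 m³
S = 4,059,858.7 / 69,790 = 58.1725 ppt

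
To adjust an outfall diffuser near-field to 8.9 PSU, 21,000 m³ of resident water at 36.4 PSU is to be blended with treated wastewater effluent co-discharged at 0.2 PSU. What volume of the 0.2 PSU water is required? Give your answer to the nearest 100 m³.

66400 m³

Salt balance: 21,000×36.4 + V×0.2 = (21,000+V)×8.9
764,400 + 0.2V = 186,900 + 8.9V
577,500 = 8.7V
V = 66,379.31 m³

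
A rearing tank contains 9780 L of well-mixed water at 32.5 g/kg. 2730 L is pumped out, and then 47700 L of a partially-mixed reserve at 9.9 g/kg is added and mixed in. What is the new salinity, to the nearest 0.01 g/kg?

Remaining after removal: 7,050 L at 32.5 g/kg (salt = 229,125)
After addition: salt = 229,125 + 47,700×9.9 = 701,355; volume = 54,750 L
S = 701,355 / 54,750 = 12.8101 g/kg

12.81 g/kg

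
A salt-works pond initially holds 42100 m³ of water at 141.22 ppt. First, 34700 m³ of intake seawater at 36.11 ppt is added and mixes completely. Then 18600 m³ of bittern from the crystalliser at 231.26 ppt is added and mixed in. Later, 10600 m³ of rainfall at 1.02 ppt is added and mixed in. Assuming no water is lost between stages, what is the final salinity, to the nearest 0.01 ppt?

Conserving salt mass:
Initial salt = 42,100×141.22 = 5,945,362
After stage 1: salt = 5,945,362 + 34,700×36.11 = 7,198,379; volume = 76,800 m³; S = 93.729 ppt
After stage 2: salt = 7,198,379 + 18,600×231.26 = 11,499,815; volume = 95,400 m³; S = 120.543 ppt
After stage 3: salt = 11,499,815 + 10,600×1.02 = 11,510,627; volume = 106,000 m³
S = 11,510,627 / 106,000 = 108.5908 ppt

108.59 ppt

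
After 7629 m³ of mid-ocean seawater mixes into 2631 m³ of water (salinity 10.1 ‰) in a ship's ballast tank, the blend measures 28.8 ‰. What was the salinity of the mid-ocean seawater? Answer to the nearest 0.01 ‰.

35.25 ‰

Salt balance: 2,631×10.1 + 7,629×S = 10,260×28.8
26,573.1 + 7,629·S = 295,488
S = (295,488 − 26,573.1) / 7,629 = 35.249 ‰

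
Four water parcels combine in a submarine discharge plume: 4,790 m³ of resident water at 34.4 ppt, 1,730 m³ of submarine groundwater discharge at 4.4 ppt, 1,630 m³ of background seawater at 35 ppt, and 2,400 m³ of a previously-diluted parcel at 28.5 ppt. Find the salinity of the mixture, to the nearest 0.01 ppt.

Salt balance:
salt = 4,790×34.4 + 1,730×4.4 + 1,630×35 + 2,400×28.5 = 164,776 + 7,612 + 57,050 + 68,400 = 297,838
volume = 4,790 + 1,730 + 1,630 + 2,400 = 10,550 m³
S = 297,838 / 10,550 = 28.2311 ppt

28.23 ppt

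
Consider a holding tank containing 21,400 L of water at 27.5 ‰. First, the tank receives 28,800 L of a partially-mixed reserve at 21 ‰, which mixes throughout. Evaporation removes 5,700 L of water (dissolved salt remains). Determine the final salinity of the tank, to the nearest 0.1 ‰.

After mixing: salt = 21,400×27.5 + 28,800×21 = 1,193,300; volume = 50,200 L
After evaporation: salt unchanged = 1,193,300; volume = 50,200 − 5,700 = 44,500 L
S = 1,193,300 / 44,500 = 26.8157 ‰

26.8 ‰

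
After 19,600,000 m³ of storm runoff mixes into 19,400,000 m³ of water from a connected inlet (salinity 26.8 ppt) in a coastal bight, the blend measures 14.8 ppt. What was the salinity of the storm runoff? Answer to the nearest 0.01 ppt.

2.92 ppt

Salt balance: 19,400,000×26.8 + 19,600,000×S = 39,000,000×14.8
519,920,000 + 19,600,000·S = 577,200,000
S = (577,200,000 − 519,920,000) / 19,600,000 = 2.9224 ppt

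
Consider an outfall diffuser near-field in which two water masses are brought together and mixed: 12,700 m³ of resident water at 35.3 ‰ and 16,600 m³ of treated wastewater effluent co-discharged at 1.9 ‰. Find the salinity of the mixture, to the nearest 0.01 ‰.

Mass of salt is conserved:
salt = 12,700×35.3 + 16,600×1.9 = 448,310 + 31,540 = 479,850
volume = 12,700 + 16,600 = 29,300 m³
S = 479,850 / 29,300 = 16.3771 ‰

16.38 ‰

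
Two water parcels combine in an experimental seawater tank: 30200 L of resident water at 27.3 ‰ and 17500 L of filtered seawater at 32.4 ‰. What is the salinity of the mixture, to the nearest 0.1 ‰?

29.2 ‰

Mass of salt is conserved:
salt = 30,200×27.3 + 17,500×32.4 = 824,460 + 567,000 = 1,391,460
volume = 30,200 + 17,500 = 47,700 L
S = 1,391,460 / 47,700 = 29.171 ‰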